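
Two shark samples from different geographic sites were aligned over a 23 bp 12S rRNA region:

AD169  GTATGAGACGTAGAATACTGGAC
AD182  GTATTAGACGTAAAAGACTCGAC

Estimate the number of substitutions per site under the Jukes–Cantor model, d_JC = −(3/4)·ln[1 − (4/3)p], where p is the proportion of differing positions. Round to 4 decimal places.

The sequences differ at positions 5 (G/T), 13 (G/A), 16 (T/G), 20 (G/C).
p = 4/23 = 0.173913.
d = −0.75 · ln(1 − (4/3)·0.173913) = −0.75 · ln(0.768116) = −0.75 · (-0.263815) = 0.1979.

0.1979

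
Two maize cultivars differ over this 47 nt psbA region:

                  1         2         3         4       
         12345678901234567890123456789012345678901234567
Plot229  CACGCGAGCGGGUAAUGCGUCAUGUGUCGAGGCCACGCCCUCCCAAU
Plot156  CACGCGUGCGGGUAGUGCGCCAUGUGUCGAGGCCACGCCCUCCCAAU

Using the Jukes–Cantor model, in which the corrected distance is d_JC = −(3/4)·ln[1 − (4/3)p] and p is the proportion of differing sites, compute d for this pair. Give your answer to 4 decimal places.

The sequences differ at positions 7 (A/U), 15 (A/G), 20 (U/C).
p = 3/47 = 0.063830.
d = −0.75 · ln(1 − (4/3)·0.063830) = −0.75 · ln(0.914893) = −0.75 · (-0.088948) = 0.0667.

0.0667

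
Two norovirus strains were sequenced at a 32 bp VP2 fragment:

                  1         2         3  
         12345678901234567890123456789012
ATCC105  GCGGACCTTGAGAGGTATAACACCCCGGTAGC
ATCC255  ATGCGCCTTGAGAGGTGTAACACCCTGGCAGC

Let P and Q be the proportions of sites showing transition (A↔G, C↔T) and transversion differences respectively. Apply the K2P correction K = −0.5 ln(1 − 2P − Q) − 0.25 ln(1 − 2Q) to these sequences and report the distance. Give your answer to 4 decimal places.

Mismatches occur at site 1 (G/A, transition), site 2 (C/T, transition), site 4 (G/C, transversion), site 5 (A/G, transition), site 17 (A/G, transition), site 26 (C/T, transition), site 29 (T/C, transition).
Of the 7 differences, 6 transitions and 1 transversion over 32 sites: P = 6/32 = 0.187500, Q = 1/32 = 0.031250.
d = −0.5·ln(0.593750) − 0.25·ln(0.937500) = −0.5·(-0.521297) − 0.25·(-0.064539) = 0.2768.

0.2768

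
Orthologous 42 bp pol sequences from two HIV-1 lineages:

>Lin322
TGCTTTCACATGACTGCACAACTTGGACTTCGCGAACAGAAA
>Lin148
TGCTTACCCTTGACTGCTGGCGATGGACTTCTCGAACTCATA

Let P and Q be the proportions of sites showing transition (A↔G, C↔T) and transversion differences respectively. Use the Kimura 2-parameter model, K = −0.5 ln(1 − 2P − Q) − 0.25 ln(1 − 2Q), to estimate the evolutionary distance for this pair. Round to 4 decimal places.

The sequences differ at positions 6 (T/A, transversion), 8 (A/C, transversion), 10 (A/T, transversion), 18 (A/T, transversion), 19 (C/G, transversion), 20 (A/G, transition), 21 (A/C, transversion), 22 (C/G, transversion), 23 (T/A, transversion), 32 (G/T, transversion), 38 (A/T, transversion), 39 (G/C, transversion), 41 (A/T, transversion).
Of the 13 differences, 1 transition and 12 transversions over 42 sites: P = 1/42 = 0.023810, Q = 12/42 = 0.285714.
d = −0.5·ln(0.666666) − 0.25·ln(0.428572) = −0.5·(-0.405466) − 0.25·(-0.847297) = 0.4146.

0.4146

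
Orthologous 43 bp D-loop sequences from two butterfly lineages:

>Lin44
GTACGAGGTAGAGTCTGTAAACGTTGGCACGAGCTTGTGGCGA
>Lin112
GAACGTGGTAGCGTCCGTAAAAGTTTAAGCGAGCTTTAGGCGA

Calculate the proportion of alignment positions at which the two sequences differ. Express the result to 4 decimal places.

0.2558

Differing sites — 2:T/A; 6:A/T; 12:A/C; 16:T/C; 22:C/A; 26:G/T; 27:G/A; 28:C/A; 29:A/G; 37:G/T; 38:T/A.
There are 11 differences over 43 sites, so p = 11/43 = 0.2558.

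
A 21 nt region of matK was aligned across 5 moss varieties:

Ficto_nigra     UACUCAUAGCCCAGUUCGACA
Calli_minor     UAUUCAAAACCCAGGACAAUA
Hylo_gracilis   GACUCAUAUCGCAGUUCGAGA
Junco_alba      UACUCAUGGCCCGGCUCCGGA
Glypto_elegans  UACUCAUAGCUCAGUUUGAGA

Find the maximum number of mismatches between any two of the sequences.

Pairwise Hamming distances:
  Ficto_nigra vs Calli_minor: 7
  Ficto_nigra vs Hylo_gracilis: 4
  Ficto_nigra vs Junco_alba: 6
  Ficto_nigra vs Glypto_elegans: 3
  Calli_minor vs Hylo_gracilis: 9
  Calli_minor vs Junco_alba: 10
  Calli_minor vs Glypto_elegans: 9
  Hylo_gracilis vs Junco_alba: 8
  Hylo_gracilis vs Glypto_elegans: 4
  Junco_alba vs Glypto_elegans: 7
The largest is 10, between Calli_minor and Junco_alba.

10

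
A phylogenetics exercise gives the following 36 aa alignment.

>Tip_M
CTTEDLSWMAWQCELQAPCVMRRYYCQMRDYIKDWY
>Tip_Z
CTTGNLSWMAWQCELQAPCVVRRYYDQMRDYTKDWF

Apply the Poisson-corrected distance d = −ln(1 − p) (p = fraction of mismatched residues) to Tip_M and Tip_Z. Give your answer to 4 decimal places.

0.1823

Mismatches occur at site 4 (E/G), site 5 (D/N), site 21 (M/V), site 26 (C/D), site 32 (I/T), site 36 (Y/F).
p = 6/36 = 0.166667.
d = −ln(1 − 0.166667) = −ln(0.833333) = 0.1823.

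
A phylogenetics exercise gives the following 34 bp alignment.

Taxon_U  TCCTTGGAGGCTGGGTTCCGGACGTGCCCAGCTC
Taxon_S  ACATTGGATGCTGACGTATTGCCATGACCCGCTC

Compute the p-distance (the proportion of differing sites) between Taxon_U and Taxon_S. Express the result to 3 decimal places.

Mismatches occur at site 1 (T↔A), site 3 (C↔A), site 9 (G↔T), site 14 (G↔A), site 15 (G↔C), site 16 (T↔G), site 18 (C↔A), site 19 (C↔T), site 20 (G↔T), site 22 (A↔C), site 24 (G↔A), site 27 (C↔A), site 30 (A↔C).
There are 13 differences over 34 sites, so p = 13/34 = 0.382.

0.382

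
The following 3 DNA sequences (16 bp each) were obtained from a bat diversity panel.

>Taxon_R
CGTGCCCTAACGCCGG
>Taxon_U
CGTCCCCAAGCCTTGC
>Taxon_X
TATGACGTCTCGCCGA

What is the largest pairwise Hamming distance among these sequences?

Pairwise Hamming distances:
  Taxon_R vs Taxon_U: 7
  Taxon_R vs Taxon_X: 7
  Taxon_U vs Taxon_X: 12
The largest is 12, between Taxon_U and Taxon_X.

12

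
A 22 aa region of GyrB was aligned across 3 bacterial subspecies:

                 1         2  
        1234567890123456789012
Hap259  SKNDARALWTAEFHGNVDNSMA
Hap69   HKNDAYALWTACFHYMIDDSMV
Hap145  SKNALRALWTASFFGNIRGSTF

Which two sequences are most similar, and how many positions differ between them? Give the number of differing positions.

8

Pairwise Hamming distances:
  Hap259 vs Hap69: 8
  Hap259 vs Hap145: 9
  Hap69 vs Hap145: 12
The smallest is 8, between Hap259 and Hap69.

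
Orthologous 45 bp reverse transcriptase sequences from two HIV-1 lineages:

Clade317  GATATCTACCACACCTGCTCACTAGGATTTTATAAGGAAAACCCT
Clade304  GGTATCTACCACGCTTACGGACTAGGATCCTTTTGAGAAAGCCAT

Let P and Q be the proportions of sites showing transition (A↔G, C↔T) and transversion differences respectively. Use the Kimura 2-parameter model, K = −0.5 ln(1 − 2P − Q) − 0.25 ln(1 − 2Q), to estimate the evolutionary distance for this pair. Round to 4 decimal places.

The sequences differ at positions 2 (A/G, transition), 13 (A/G, transition), 15 (C/T, transition), 17 (G/A, transition), 19 (T/G, transversion), 20 (C/G, transversion), 29 (T/C, transition), 30 (T/C, transition), 32 (A/T, transversion), 34 (A/T, transversion), 35 (A/G, transition), 36 (G/A, transition), 41 (A/G, transition), 44 (C/A, transversion).
Of the 14 differences, 9 transitions and 5 transversions over 45 sites: P = 9/45 = 0.200000, Q = 5/45 = 0.111111.
d = −0.5·ln(0.488889) − 0.25·ln(0.777778) = −0.5·(-0.715620) − 0.25·(-0.251314) = 0.4206.

0.4206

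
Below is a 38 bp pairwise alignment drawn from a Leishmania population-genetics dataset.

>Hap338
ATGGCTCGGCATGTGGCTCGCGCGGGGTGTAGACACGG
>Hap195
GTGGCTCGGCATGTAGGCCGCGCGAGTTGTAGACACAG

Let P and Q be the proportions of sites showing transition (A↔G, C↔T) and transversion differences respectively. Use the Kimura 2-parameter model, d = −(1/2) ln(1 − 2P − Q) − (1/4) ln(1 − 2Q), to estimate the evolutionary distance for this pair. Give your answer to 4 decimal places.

Differing sites — 1:A/G (Ti); 15:G/A (Ti); 17:C/G (Tv); 18:T/C (Ti); 25:G/A (Ti); 27:G/T (Tv); 37:G/A (Ti).
Of the 7 differences, 5 transitions and 2 transversions over 38 sites: P = 5/38 = 0.131579, Q = 2/38 = 0.052632.
d = −0.5·ln(0.684210) − 0.25·ln(0.894736) = −0.5·(-0.379490) − 0.25·(-0.111227) = 0.2176.

0.2176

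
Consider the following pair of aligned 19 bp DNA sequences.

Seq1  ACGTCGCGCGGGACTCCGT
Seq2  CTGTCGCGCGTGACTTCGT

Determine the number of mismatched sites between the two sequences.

4

Mismatches occur at site 1 (A↔C), site 2 (C↔T), site 11 (G↔T), site 16 (C↔T).
That gives 4 mismatches out of 19 aligned sites, so the Hamming distance is 4.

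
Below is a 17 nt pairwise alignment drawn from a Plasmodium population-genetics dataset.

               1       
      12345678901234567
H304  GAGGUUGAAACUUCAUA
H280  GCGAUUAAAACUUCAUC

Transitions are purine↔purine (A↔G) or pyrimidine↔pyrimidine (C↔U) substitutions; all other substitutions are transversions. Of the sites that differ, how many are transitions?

Mismatches occur at site 2 (A→C, transversion), site 4 (G→A, transition), site 7 (G→A, transition), site 17 (A→C, transversion).
Of the 4 differences, 2 transitions and 2 transversions, so the answer is 2.

2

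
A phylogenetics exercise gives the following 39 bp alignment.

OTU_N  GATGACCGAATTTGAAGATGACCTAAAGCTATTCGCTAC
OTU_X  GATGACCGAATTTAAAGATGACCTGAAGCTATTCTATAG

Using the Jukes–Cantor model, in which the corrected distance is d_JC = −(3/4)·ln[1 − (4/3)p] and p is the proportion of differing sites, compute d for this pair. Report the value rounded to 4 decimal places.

0.1406

Differing sites — 14:G/A; 25:A/G; 35:G/T; 36:C/A; 39:C/G.
p = 5/39 = 0.128205.
d = −0.75 · ln(1 − (4/3)·0.128205) = −0.75 · ln(0.829060) = −0.75 · (-0.187463) = 0.1406.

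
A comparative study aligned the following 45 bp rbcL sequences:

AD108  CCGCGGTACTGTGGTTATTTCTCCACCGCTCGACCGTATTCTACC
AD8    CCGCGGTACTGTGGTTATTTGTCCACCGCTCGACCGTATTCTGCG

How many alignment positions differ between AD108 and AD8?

3

The sequences differ at positions 21 (C/G), 43 (A/G), 45 (C/G).
That gives 3 mismatches out of 45 aligned sites, so the Hamming distance is 3.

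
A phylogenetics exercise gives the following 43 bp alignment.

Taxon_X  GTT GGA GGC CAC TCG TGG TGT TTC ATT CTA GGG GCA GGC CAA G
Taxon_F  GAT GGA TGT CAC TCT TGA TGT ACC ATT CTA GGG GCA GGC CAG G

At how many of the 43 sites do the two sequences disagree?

The sequences differ at positions 2 (T/A), 7 (G/T), 9 (C/T), 15 (G/T), 18 (G/A), 22 (T/A), 23 (T/C), 42 (A/G).
That gives 8 mismatches out of 43 aligned sites, so the Hamming distance is 8.

8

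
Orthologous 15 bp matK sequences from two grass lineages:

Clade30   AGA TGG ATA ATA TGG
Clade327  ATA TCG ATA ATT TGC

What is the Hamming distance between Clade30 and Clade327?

The sequences differ at positions 2 (G/T), 5 (G/C), 12 (A/T), 15 (G/C).
That gives 4 mismatches out of 15 aligned sites, so the Hamming distance is 4.

4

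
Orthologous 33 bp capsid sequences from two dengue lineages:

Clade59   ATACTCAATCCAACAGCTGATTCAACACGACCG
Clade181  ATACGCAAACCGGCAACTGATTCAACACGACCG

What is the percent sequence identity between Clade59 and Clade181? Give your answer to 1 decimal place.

Differing sites — 5:T/G; 9:T/A; 12:A/G; 13:A/G; 16:G/A.
28 of the 33 sites match, so the percent identity is 28/33 × 100 = 84.8%.

84.8%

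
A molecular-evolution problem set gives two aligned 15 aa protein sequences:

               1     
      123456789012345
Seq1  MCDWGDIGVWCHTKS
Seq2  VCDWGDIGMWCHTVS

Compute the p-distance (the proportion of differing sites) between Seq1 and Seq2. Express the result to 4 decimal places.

0.2000

The sequences differ at positions 1 (M/V), 9 (V/M), 14 (K/V).
There are 3 differences over 15 sites, so p = 3/15 = 0.2000.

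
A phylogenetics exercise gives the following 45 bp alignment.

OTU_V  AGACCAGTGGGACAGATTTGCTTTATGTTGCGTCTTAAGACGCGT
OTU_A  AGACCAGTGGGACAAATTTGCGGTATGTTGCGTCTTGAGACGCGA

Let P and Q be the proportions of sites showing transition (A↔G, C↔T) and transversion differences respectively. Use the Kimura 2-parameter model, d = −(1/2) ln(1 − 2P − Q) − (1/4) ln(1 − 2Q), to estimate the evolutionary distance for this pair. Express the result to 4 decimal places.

0.1203

Mismatches occur at site 15 (G→A, transition), site 22 (T→G, transversion), site 23 (T→G, transversion), site 37 (A→G, transition), site 45 (T→A, transversion).
Of the 5 differences, 2 transitions and 3 transversions over 45 sites: P = 2/45 = 0.044444, Q = 3/45 = 0.066667.
d = −0.5·ln(0.844445) − 0.25·ln(0.866666) = −0.5·(-0.169076) − 0.25·(-0.143102) = 0.1203.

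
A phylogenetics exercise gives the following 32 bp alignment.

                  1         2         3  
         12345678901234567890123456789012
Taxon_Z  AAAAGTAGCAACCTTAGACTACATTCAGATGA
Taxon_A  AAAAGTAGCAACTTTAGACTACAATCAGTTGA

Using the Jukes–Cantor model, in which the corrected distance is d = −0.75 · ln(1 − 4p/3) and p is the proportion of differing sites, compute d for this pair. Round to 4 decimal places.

Differing sites — 13:C/T; 24:T/A; 29:A/T.
p = 3/32 = 0.093750.
d = −0.75 · ln(1 − (4/3)·0.093750) = −0.75 · ln(0.875000) = −0.75 · (-0.133531) = 0.1001.

0.1001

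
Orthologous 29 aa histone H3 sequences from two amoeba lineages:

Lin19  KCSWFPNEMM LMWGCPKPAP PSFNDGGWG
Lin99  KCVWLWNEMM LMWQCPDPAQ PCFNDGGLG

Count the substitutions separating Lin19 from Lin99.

The sequences differ at positions 3 (S/V), 5 (F/L), 6 (P/W), 14 (G/Q), 17 (K/D), 20 (P/Q), 22 (S/C), 28 (W/L).
That gives 8 mismatches out of 29 aligned sites, so the Hamming distance is 8.

8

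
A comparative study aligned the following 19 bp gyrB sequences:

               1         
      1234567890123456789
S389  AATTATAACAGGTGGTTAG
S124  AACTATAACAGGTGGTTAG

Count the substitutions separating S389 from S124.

1

The sequences differ at position 3 (T/C).
That gives 1 mismatch out of 19 aligned sites, so the Hamming distance is 1.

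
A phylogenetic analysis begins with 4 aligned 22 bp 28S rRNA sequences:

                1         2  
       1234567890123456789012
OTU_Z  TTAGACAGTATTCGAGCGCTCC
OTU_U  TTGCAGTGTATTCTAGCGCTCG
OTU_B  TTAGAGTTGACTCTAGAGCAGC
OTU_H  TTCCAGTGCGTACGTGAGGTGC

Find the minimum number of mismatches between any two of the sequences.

Pairwise Hamming distances:
  OTU_Z vs OTU_U: 6
  OTU_Z vs OTU_B: 9
  OTU_Z vs OTU_H: 11
  OTU_U vs OTU_B: 9
  OTU_U vs OTU_H: 10
  OTU_B vs OTU_H: 11
The smallest is 6, between OTU_Z and OTU_U.

6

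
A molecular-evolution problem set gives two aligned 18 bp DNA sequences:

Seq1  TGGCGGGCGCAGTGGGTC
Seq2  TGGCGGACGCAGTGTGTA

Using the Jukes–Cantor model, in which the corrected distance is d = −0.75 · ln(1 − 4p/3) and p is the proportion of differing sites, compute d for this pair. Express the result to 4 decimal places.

0.1885

Mismatches occur at site 7 (G→A), site 15 (G→T), site 18 (C→A).
p = 3/18 = 0.166667.
d = −0.75 · ln(1 − (4/3)·0.166667) = −0.75 · ln(0.777777) = −0.75 · (-0.251315) = 0.1885.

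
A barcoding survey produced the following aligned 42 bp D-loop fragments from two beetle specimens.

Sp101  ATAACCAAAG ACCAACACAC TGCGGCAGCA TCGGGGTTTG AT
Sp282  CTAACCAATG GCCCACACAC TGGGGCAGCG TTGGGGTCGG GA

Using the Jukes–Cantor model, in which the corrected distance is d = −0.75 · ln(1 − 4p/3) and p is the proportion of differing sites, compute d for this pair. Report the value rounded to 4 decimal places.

Differing sites — 1:A/C; 9:A/T; 11:A/G; 14:A/C; 23:C/G; 30:A/G; 32:C/T; 38:T/C; 39:T/G; 41:A/G; 42:T/A.
p = 11/42 = 0.261905.
d = −0.75 · ln(1 − (4/3)·0.261905) = −0.75 · ln(0.650793) = −0.75 · (-0.429564) = 0.3222.

0.3222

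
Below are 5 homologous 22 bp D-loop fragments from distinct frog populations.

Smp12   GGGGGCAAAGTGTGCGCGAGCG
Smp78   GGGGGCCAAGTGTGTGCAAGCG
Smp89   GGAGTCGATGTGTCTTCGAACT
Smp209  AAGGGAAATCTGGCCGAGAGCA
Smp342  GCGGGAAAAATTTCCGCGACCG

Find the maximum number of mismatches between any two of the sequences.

Pairwise Hamming distances:
  Smp12 vs Smp78: 3
  Smp12 vs Smp89: 9
  Smp12 vs Smp209: 9
  Smp12 vs Smp342: 6
  Smp78 vs Smp89: 9
  Smp78 vs Smp209: 12
  Smp78 vs Smp342: 9
  Smp89 vs Smp209: 13
  Smp89 vs Smp342: 12
  Smp209 vs Smp342: 9
The largest is 13, between Smp89 and Smp209.

13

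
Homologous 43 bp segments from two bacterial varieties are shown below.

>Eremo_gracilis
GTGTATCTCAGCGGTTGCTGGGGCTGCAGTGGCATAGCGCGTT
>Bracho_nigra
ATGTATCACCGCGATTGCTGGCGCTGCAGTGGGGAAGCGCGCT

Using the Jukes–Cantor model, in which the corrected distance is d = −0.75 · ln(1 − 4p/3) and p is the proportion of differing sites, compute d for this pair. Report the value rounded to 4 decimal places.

0.2454

The sequences differ at positions 1 (G/A), 8 (T/A), 10 (A/C), 14 (G/A), 22 (G/C), 33 (C/G), 34 (A/G), 35 (T/A), 42 (T/C).
p = 9/43 = 0.209302.
d = −0.75 · ln(1 − (4/3)·0.209302) = −0.75 · ln(0.720931) = −0.75 · (-0.327212) = 0.2454.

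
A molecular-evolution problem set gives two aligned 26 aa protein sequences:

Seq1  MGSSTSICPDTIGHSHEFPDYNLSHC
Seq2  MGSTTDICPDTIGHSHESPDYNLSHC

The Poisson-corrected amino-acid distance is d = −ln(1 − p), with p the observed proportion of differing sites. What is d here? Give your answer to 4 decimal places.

The sequences differ at positions 4 (S/T), 6 (S/D), 18 (F/S).
p = 3/26 = 0.115385.
d = −ln(1 − 0.115385) = −ln(0.884615) = 0.1226.

0.1226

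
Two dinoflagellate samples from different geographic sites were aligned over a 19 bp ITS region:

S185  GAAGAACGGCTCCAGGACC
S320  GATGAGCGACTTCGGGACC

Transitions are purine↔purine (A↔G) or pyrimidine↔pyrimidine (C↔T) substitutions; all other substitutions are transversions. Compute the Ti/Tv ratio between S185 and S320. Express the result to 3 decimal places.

4.000

The sequences differ at positions 3 (A/T, transversion), 6 (A/G, transition), 9 (G/A, transition), 12 (C/T, transition), 14 (A/G, transition).
Of the 5 differences, 4 transitions and 1 transversion, so Ti/Tv = 4/1 = 4.000.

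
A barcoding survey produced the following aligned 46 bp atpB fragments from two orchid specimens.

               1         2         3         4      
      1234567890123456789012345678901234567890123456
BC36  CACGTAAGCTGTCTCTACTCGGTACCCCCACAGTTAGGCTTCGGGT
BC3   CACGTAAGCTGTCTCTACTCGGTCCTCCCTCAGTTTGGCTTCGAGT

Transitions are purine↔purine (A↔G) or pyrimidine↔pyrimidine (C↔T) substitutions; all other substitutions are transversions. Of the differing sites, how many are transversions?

Differing sites — 24:A/C (Tv); 26:C/T (Ti); 30:A/T (Tv); 36:A/T (Tv); 44:G/A (Ti).
Of the 5 differences, 2 transitions and 3 transversions, so the answer is 3.

3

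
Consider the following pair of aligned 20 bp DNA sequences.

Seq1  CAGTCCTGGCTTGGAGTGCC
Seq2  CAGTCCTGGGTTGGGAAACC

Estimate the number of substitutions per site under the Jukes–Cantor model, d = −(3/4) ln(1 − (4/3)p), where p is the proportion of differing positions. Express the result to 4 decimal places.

0.3041

Mismatches occur at site 10 (C/G), site 15 (A/G), site 16 (G/A), site 17 (T/A), site 18 (G/A).
p = 5/20 = 0.250000.
d = −0.75 · ln(1 − (4/3)·0.250000) = −0.75 · ln(0.666667) = −0.75 · (-0.405465) = 0.3041.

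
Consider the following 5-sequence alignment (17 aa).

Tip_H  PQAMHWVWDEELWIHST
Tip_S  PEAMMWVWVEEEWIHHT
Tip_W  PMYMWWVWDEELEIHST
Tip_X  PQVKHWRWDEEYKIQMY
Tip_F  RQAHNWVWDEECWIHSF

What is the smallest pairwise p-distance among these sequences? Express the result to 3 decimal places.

Pairwise Hamming distances:
  Tip_H vs Tip_S: 5
  Tip_H vs Tip_W: 4
  Tip_H vs Tip_X: 8
  Tip_H vs Tip_F: 5
  Tip_S vs Tip_W: 7
  Tip_S vs Tip_X: 11
  Tip_S vs Tip_F: 8
  Tip_W vs Tip_X: 10
  Tip_W vs Tip_F: 8
  Tip_X vs Tip_F: 10
The smallest is 4 mismatches, between Tip_H and Tip_W; p = 4/17 = 0.235.

0.235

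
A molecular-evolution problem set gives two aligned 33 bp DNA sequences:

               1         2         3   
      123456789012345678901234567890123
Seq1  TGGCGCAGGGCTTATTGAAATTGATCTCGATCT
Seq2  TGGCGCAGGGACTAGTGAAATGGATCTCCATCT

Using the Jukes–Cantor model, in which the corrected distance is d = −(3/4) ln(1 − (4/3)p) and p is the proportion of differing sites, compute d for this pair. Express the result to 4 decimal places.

0.1693

The sequences differ at positions 11 (C/A), 12 (T/C), 15 (T/G), 22 (T/G), 29 (G/C).
p = 5/33 = 0.151515.
d = −0.75 · ln(1 − (4/3)·0.151515) = −0.75 · ln(0.797980) = −0.75 · (-0.225672) = 0.1693.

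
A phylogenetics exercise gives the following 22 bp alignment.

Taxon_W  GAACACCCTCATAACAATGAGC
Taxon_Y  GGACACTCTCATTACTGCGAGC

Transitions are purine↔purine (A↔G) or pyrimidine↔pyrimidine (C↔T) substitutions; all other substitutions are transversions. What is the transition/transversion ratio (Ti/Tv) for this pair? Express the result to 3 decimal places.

Differing sites — 2:A/G (Ti); 7:C/T (Ti); 13:A/T (Tv); 16:A/T (Tv); 17:A/G (Ti); 18:T/C (Ti).
Of the 6 differences, 4 transitions and 2 transversions, so Ti/Tv = 4/2 = 2.000.

2.000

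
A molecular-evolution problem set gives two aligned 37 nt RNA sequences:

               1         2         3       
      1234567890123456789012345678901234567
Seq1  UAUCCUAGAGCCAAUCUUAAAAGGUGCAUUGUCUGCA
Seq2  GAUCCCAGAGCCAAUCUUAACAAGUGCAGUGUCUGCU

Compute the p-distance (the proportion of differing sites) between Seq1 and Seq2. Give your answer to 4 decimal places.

Differing sites — 1:U/G; 6:U/C; 21:A/C; 23:G/A; 29:U/G; 37:A/U.
There are 6 differences over 37 sites, so p = 6/37 = 0.1622.

0.1622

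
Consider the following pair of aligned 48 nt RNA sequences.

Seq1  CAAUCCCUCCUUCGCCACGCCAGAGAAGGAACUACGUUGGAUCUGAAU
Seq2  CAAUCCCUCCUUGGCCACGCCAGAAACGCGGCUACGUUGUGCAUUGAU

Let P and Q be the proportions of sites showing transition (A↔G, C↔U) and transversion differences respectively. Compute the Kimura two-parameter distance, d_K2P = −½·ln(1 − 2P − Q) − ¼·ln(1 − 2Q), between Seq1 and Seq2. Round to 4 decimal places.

Mismatches occur at site 13 (C↔G, transversion), site 25 (G↔A, transition), site 27 (A↔C, transversion), site 29 (G↔C, transversion), site 30 (A↔G, transition), site 31 (A↔G, transition), site 40 (G↔U, transversion), site 41 (A↔G, transition), site 42 (U↔C, transition), site 43 (C↔A, transversion), site 45 (G↔U, transversion), site 46 (A↔G, transition).
Of the 12 differences, 6 transitions and 6 transversions over 48 sites: P = 6/48 = 0.125000, Q = 6/48 = 0.125000.
d = −0.5·ln(0.625000) − 0.25·ln(0.750000) = −0.5·(-0.470004) − 0.25·(-0.287682) = 0.3069.

0.3069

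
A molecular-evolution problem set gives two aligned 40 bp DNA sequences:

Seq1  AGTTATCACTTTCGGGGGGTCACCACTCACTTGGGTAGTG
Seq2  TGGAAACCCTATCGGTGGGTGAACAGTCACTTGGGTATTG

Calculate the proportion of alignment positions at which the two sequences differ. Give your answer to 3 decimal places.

Differing sites — 1:A/T; 3:T/G; 4:T/A; 6:T/A; 8:A/C; 11:T/A; 16:G/T; 21:C/G; 23:C/A; 26:C/G; 38:G/T.
There are 11 differences over 40 sites, so p = 11/40 = 0.275.

0.275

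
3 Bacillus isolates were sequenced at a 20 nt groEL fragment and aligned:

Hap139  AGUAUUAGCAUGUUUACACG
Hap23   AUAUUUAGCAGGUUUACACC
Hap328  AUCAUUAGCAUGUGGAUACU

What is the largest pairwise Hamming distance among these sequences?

Pairwise Hamming distances:
  Hap139 vs Hap23: 5
  Hap139 vs Hap328: 6
  Hap23 vs Hap328: 7
The largest is 7, between Hap23 and Hap328.

7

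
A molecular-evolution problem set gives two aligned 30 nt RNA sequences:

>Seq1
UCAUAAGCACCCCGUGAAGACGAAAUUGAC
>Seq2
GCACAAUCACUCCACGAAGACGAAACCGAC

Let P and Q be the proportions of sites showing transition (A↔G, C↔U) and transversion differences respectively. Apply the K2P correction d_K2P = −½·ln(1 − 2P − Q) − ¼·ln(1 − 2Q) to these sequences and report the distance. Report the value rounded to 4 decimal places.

Differing sites — 1:U/G (Tv); 4:U/C (Ti); 7:G/U (Tv); 11:C/U (Ti); 14:G/A (Ti); 15:U/C (Ti); 26:U/C (Ti); 27:U/C (Ti).
Of the 8 differences, 6 transitions and 2 transversions over 30 sites: P = 6/30 = 0.200000, Q = 2/30 = 0.066667.
d = −0.5·ln(0.533333) − 0.25·ln(0.866666) = −0.5·(-0.628609) − 0.25·(-0.143102) = 0.3501.

0.3501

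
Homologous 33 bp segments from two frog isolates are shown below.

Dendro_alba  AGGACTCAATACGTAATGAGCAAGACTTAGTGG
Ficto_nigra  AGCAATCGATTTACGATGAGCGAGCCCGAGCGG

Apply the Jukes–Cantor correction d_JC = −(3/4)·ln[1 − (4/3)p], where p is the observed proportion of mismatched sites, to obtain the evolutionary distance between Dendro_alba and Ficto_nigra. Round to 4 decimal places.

Differing sites — 3:G/C; 5:C/A; 8:A/G; 11:A/T; 12:C/T; 13:G/A; 14:T/C; 15:A/G; 22:A/G; 25:A/C; 27:T/C; 28:T/G; 31:T/C.
p = 13/33 = 0.393939.
d = −0.75 · ln(1 − (4/3)·0.393939) = −0.75 · ln(0.474748) = −0.75 · (-0.744971) = 0.5587.

0.5587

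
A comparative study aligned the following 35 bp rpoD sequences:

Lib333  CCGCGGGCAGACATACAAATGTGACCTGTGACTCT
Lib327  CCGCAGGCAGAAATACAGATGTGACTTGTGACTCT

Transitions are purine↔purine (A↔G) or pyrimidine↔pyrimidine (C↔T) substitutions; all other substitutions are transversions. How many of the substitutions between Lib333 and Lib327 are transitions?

3

Differing sites — 5:G/A (Ti); 12:C/A (Tv); 18:A/G (Ti); 26:C/T (Ti).
Of the 4 differences, 3 transitions and 1 transversion, so the answer is 3.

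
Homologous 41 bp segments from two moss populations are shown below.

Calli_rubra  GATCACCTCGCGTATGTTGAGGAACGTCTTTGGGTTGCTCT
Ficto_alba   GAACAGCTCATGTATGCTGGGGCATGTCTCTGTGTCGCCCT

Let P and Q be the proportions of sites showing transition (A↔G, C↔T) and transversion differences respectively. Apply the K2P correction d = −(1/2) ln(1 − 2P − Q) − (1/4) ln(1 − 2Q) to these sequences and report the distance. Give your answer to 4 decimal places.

The sequences differ at positions 3 (T/A, transversion), 6 (C/G, transversion), 10 (G/A, transition), 11 (C/T, transition), 17 (T/C, transition), 20 (A/G, transition), 23 (A/C, transversion), 25 (C/T, transition), 30 (T/C, transition), 33 (G/T, transversion), 36 (T/C, transition), 39 (T/C, transition).
Of the 12 differences, 8 transitions and 4 transversions over 41 sites: P = 8/41 = 0.195122, Q = 4/41 = 0.097561.
d = −0.5·ln(0.512195) − 0.25·ln(0.804878) = −0.5·(-0.669050) − 0.25·(-0.217065) = 0.3888.

0.3888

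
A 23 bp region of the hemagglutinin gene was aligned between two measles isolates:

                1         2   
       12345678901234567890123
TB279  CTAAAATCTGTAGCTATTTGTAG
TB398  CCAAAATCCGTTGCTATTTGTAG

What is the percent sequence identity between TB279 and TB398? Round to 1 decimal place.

87.0%

Differing sites — 2:T/C; 9:T/C; 12:A/T.
20 of the 23 sites match, so the percent identity is 20/23 × 100 = 87.0%.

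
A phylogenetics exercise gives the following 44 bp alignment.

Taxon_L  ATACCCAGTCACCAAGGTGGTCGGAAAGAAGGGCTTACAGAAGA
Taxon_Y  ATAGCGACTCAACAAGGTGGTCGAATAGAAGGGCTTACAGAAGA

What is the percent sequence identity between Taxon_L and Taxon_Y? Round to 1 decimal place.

86.4%

Mismatches occur at site 4 (C↔G), site 6 (C↔G), site 8 (G↔C), site 12 (C↔A), site 24 (G↔A), site 26 (A↔T).
38 of the 44 sites match, so the percent identity is 38/44 × 100 = 86.4%.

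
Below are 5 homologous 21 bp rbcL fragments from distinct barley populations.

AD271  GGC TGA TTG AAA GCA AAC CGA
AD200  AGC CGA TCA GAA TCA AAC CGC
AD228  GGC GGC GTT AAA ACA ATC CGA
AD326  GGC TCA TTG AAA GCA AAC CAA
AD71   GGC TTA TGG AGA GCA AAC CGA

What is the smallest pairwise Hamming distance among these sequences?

Pairwise Hamming distances:
  AD271 vs AD200: 7
  AD271 vs AD228: 6
  AD271 vs AD326: 2
  AD271 vs AD71: 3
  AD200 vs AD228: 10
  AD200 vs AD326: 9
  AD200 vs AD71: 9
  AD228 vs AD326: 8
  AD228 vs AD71: 9
  AD326 vs AD71: 4
The smallest is 2, between AD271 and AD326.

2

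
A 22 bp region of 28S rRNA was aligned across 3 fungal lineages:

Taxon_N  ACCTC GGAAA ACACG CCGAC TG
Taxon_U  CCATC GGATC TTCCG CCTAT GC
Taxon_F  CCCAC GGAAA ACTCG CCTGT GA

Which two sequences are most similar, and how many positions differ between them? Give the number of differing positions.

Pairwise Hamming distances:
  Taxon_N vs Taxon_U: 11
  Taxon_N vs Taxon_F: 8
  Taxon_U vs Taxon_F: 9
The smallest is 8, between Taxon_N and Taxon_F.

8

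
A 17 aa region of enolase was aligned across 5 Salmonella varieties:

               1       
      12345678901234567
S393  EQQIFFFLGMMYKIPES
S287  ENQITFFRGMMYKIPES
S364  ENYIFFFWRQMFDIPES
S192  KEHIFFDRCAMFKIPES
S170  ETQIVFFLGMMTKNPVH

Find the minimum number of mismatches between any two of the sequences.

Pairwise Hamming distances:
  S393 vs S287: 3
  S393 vs S364: 7
  S393 vs S192: 8
  S393 vs S170: 6
  S287 vs S364: 7
  S287 vs S192: 8
  S287 vs S170: 7
  S364 vs S192: 8
  S364 vs S170: 11
  S192 vs S170: 12
The smallest is 3, between S393 and S287.

3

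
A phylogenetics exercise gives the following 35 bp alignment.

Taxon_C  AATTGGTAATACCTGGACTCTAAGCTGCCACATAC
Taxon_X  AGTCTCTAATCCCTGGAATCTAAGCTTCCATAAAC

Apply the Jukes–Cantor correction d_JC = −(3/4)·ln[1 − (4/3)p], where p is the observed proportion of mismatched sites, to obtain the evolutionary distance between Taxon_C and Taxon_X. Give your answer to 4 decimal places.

0.3149

The sequences differ at positions 2 (A/G), 4 (T/C), 5 (G/T), 6 (G/C), 11 (A/C), 18 (C/A), 27 (G/T), 31 (C/T), 33 (T/A).
p = 9/35 = 0.257143.
d = −0.75 · ln(1 − (4/3)·0.257143) = −0.75 · ln(0.657143) = −0.75 · (-0.419854) = 0.3149.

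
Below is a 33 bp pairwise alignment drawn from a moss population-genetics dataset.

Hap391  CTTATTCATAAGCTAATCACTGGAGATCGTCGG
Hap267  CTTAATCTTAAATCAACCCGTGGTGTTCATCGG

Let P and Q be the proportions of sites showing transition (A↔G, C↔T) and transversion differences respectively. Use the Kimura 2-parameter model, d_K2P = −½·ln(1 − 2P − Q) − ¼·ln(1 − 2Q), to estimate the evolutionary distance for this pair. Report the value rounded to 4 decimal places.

0.4446

The sequences differ at positions 5 (T/A, transversion), 8 (A/T, transversion), 12 (G/A, transition), 13 (C/T, transition), 14 (T/C, transition), 17 (T/C, transition), 19 (A/C, transversion), 20 (C/G, transversion), 24 (A/T, transversion), 26 (A/T, transversion), 29 (G/A, transition).
Of the 11 differences, 5 transitions and 6 transversions over 33 sites: P = 5/33 = 0.151515, Q = 6/33 = 0.181818.
d = −0.5·ln(0.515152) − 0.25·ln(0.636364) = −0.5·(-0.663293) − 0.25·(-0.451985) = 0.4446.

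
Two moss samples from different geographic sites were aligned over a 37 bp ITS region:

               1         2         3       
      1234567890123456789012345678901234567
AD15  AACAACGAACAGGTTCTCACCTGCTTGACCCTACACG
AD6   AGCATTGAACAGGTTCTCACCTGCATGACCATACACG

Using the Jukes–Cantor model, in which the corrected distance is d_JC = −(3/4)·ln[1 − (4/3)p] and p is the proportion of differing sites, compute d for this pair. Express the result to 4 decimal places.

Differing sites — 2:A/G; 5:A/T; 6:C/T; 25:T/A; 31:C/A.
p = 5/37 = 0.135135.
d = −0.75 · ln(1 − (4/3)·0.135135) = −0.75 · ln(0.819820) = −0.75 · (-0.198670) = 0.1490.

0.1490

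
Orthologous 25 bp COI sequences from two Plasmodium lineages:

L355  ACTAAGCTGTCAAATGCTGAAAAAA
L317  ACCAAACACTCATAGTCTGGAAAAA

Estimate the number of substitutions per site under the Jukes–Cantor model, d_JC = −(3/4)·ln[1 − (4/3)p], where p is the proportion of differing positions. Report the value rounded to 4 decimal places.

0.4172

Mismatches occur at site 3 (T↔C), site 6 (G↔A), site 8 (T↔A), site 9 (G↔C), site 13 (A↔T), site 15 (T↔G), site 16 (G↔T), site 20 (A↔G).
p = 8/25 = 0.320000.
d = −0.75 · ln(1 − (4/3)·0.320000) = −0.75 · ln(0.573333) = −0.75 · (-0.556289) = 0.4172.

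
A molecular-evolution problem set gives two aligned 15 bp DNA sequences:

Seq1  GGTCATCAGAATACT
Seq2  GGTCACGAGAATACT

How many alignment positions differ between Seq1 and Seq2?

Differing sites — 6:T/C; 7:C/G.
That gives 2 mismatches out of 15 aligned sites, so the Hamming distance is 2.

2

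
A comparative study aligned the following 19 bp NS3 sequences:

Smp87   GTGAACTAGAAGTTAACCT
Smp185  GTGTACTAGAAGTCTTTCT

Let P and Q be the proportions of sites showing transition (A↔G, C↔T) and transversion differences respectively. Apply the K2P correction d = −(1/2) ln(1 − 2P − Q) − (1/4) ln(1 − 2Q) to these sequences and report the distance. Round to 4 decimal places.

0.3246

Mismatches occur at site 4 (A→T, transversion), site 14 (T→C, transition), site 15 (A→T, transversion), site 16 (A→T, transversion), site 17 (C→T, transition).
Of the 5 differences, 2 transitions and 3 transversions over 19 sites: P = 2/19 = 0.105263, Q = 3/19 = 0.157895.
d = −0.5·ln(0.631579) − 0.25·ln(0.684210) = −0.5·(-0.459532) − 0.25·(-0.379490) = 0.3246.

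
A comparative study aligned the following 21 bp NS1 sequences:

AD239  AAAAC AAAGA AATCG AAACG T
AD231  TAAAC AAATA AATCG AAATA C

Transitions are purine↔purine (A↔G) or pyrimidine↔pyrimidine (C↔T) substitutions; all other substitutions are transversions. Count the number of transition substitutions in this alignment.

3

Differing sites — 1:A/T (Tv); 9:G/T (Tv); 19:C/T (Ti); 20:G/A (Ti); 21:T/C (Ti).
Of the 5 differences, 3 transitions and 2 transversions, so the answer is 3.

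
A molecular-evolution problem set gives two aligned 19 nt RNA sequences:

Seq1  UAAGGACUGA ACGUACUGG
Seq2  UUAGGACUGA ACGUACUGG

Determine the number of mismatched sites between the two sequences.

1

A single mismatch occurs at site 2 (A↔U).
That gives 1 mismatch out of 19 aligned sites, so the Hamming distance is 1.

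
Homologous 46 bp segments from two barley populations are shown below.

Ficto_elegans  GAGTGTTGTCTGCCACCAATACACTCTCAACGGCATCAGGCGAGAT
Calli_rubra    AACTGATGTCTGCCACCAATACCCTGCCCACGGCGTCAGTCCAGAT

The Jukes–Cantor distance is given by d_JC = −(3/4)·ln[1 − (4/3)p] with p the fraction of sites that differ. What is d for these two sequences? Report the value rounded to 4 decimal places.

0.2567

Mismatches occur at site 1 (G↔A), site 3 (G↔C), site 6 (T↔A), site 23 (A↔C), site 26 (C↔G), site 27 (T↔C), site 29 (A↔C), site 35 (A↔G), site 40 (G↔T), site 42 (G↔C).
p = 10/46 = 0.217391.
d = −0.75 · ln(1 − (4/3)·0.217391) = −0.75 · ln(0.710145) = −0.75 · (-0.342286) = 0.2567.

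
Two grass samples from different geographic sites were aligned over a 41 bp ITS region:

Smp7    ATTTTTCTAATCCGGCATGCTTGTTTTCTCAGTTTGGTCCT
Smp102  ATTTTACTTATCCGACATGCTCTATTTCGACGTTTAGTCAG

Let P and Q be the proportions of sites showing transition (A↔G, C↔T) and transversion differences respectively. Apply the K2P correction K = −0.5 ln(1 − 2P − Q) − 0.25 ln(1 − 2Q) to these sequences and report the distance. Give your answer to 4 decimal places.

0.3723

Differing sites — 6:T/A (Tv); 9:A/T (Tv); 15:G/A (Ti); 22:T/C (Ti); 23:G/T (Tv); 24:T/A (Tv); 29:T/G (Tv); 30:C/A (Tv); 31:A/C (Tv); 36:G/A (Ti); 40:C/A (Tv); 41:T/G (Tv).
Of the 12 differences, 3 transitions and 9 transversions over 41 sites: P = 3/41 = 0.073171, Q = 9/41 = 0.219512.
d = −0.5·ln(0.634146) − 0.25·ln(0.560976) = −0.5·(-0.455476) − 0.25·(-0.578077) = 0.3723.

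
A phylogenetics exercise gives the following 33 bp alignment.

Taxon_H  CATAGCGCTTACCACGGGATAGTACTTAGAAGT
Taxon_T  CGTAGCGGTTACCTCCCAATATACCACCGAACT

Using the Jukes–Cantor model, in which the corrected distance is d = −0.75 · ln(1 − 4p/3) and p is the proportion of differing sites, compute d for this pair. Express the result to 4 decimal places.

0.5587

Differing sites — 2:A/G; 8:C/G; 14:A/T; 16:G/C; 17:G/C; 18:G/A; 22:G/T; 23:T/A; 24:A/C; 26:T/A; 27:T/C; 28:A/C; 32:G/C.
p = 13/33 = 0.393939.
d = −0.75 · ln(1 − (4/3)·0.393939) = −0.75 · ln(0.474748) = −0.75 · (-0.744971) = 0.5587.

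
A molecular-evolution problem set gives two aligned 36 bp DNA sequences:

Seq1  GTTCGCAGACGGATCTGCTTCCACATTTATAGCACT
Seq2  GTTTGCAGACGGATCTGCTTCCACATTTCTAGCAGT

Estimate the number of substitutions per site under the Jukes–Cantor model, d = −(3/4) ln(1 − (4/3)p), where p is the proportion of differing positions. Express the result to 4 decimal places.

0.0883

The sequences differ at positions 4 (C/T), 29 (A/C), 35 (C/G).
p = 3/36 = 0.083333.
d = −0.75 · ln(1 − (4/3)·0.083333) = −0.75 · ln(0.888889) = −0.75 · (-0.117783) = 0.0883.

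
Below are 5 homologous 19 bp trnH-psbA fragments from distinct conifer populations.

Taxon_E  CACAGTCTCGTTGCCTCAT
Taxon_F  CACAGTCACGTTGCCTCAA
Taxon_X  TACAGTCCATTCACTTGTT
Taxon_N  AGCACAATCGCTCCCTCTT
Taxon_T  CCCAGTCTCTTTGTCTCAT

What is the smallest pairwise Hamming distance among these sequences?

2

Pairwise Hamming distances:
  Taxon_E vs Taxon_F: 2
  Taxon_E vs Taxon_X: 9
  Taxon_E vs Taxon_N: 8
  Taxon_E vs Taxon_T: 3
  Taxon_F vs Taxon_X: 10
  Taxon_F vs Taxon_N: 10
  Taxon_F vs Taxon_T: 5
  Taxon_X vs Taxon_N: 13
  Taxon_X vs Taxon_T: 10
  Taxon_N vs Taxon_T: 10
The smallest is 2, between Taxon_E and Taxon_F.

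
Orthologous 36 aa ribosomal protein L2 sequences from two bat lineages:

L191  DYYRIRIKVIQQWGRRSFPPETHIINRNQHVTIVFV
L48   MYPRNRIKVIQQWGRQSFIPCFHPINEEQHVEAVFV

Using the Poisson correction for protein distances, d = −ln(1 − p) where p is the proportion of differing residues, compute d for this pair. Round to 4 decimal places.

0.4055

The sequences differ at positions 1 (D/M), 3 (Y/P), 5 (I/N), 16 (R/Q), 19 (P/I), 21 (E/C), 22 (T/F), 24 (I/P), 27 (R/E), 28 (N/E), 32 (T/E), 33 (I/A).
p = 12/36 = 0.333333.
d = −ln(1 − 0.333333) = −ln(0.666667) = 0.4055.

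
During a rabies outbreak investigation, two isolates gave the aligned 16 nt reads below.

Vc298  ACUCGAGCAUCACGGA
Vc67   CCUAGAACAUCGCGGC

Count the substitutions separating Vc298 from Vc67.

5

Mismatches occur at site 1 (A/C), site 4 (C/A), site 7 (G/A), site 12 (A/G), site 16 (A/C).
That gives 5 mismatches out of 16 aligned sites, so the Hamming distance is 5.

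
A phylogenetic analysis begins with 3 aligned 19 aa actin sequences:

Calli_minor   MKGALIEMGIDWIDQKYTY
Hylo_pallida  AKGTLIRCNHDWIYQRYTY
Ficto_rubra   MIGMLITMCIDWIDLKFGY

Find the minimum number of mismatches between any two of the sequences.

7

Pairwise Hamming distances:
  Calli_minor vs Hylo_pallida: 8
  Calli_minor vs Ficto_rubra: 7
  Hylo_pallida vs Ficto_rubra: 12
The smallest is 7, between Calli_minor and Ficto_rubra.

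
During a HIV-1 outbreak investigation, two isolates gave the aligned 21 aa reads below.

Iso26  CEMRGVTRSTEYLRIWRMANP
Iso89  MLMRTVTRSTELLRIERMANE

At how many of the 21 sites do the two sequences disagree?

6

Differing sites — 1:C/M; 2:E/L; 5:G/T; 12:Y/L; 16:W/E; 21:P/E.
That gives 6 mismatches out of 21 aligned sites, so the Hamming distance is 6.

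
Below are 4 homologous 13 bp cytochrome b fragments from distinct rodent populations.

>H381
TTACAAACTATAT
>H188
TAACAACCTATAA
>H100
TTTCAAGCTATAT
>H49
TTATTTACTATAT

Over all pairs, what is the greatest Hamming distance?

6

Pairwise Hamming distances:
  H381 vs H188: 3
  H381 vs H100: 2
  H381 vs H49: 3
  H188 vs H100: 4
  H188 vs H49: 6
  H100 vs H49: 5
The largest is 6, between H188 and H49.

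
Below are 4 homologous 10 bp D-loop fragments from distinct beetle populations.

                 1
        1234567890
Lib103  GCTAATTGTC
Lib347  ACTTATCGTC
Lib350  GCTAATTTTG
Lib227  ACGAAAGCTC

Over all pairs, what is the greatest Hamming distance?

Pairwise Hamming distances:
  Lib103 vs Lib347: 3
  Lib103 vs Lib350: 2
  Lib103 vs Lib227: 5
  Lib347 vs Lib350: 5
  Lib347 vs Lib227: 5
  Lib350 vs Lib227: 6
The largest is 6, between Lib350 and Lib227.

6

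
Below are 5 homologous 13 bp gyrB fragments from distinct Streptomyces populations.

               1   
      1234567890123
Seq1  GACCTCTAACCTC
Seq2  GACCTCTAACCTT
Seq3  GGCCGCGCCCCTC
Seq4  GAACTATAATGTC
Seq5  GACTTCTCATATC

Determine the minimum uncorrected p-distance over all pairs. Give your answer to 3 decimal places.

Pairwise Hamming distances:
  Seq1 vs Seq2: 1
  Seq1 vs Seq3: 5
  Seq1 vs Seq4: 4
  Seq1 vs Seq5: 4
  Seq2 vs Seq3: 6
  Seq2 vs Seq4: 5
  Seq2 vs Seq5: 5
  Seq3 vs Seq4: 9
  Seq3 vs Seq5: 7
  Seq4 vs Seq5: 5
The smallest is 1 mismatch, between Seq1 and Seq2; p = 1/13 = 0.077.

0.077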